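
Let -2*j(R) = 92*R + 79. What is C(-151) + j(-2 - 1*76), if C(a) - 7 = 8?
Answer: 7127/2 ≈ 3563.5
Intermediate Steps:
C(a) = 15 (C(a) = 7 + 8 = 15)
j(R) = -79/2 - 46*R (j(R) = -(92*R + 79)/2 = -(79 + 92*R)/2 = -79/2 - 46*R)
C(-151) + j(-2 - 1*76) = 15 + (-79/2 - 46*(-2 - 1*76)) = 15 + (-79/2 - 46*(-2 - 76)) = 15 + (-79/2 - 46*(-78)) = 15 + (-79/2 + 3588) = 15 + 7097/2 = 7127/2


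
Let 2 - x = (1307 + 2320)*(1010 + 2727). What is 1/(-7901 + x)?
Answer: -1/13561998 ≈ -7.3735e-8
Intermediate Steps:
x = -13554097 (x = 2 - (1307 + 2320)*(1010 + 2727) = 2 - 3627*3737 = 2 - 1*13554099 = 2 - 13554099 = -13554097)
1/(-7901 + x) = 1/(-7901 - 13554097) = 1/(-13561998) = -1/13561998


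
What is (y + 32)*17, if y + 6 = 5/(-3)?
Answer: 1241/3 ≈ 413.67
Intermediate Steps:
y = -23/3 (y = -6 + 5/(-3) = -6 + 5*(-⅓) = -6 - 5/3 = -23/3 ≈ -7.6667)
(y + 32)*17 = (-23/3 + 32)*17 = (73/3)*17 = 1241/3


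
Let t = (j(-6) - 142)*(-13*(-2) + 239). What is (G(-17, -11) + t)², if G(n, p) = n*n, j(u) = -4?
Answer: 1474636801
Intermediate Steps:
G(n, p) = n²
t = -38690 (t = (-4 - 142)*(-13*(-2) + 239) = -146*(26 + 239) = -146*265 = -38690)
(G(-17, -11) + t)² = ((-17)² - 38690)² = (289 - 38690)² = (-38401)² = 1474636801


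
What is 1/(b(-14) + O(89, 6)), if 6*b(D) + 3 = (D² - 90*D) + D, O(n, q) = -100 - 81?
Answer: 6/353 ≈ 0.016997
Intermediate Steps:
O(n, q) = -181
b(D) = -½ - 89*D/6 + D²/6 (b(D) = -½ + ((D² - 90*D) + D)/6 = -½ + (D² - 89*D)/6 = -½ + (-89*D/6 + D²/6) = -½ - 89*D/6 + D²/6)
1/(b(-14) + O(89, 6)) = 1/((-½ - 89/6*(-14) + (⅙)*(-14)²) - 181) = 1/((-½ + 623/3 + (⅙)*196) - 181) = 1/((-½ + 623/3 + 98/3) - 181) = 1/(1439/6 - 181) = 1/(353/6) = 6/353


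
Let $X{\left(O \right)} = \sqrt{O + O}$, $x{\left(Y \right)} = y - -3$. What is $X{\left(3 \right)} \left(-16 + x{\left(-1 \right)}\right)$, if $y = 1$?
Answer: $- 12 \sqrt{6} \approx -29.394$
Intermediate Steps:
$x{\left(Y \right)} = 4$ ($x{\left(Y \right)} = 1 - -3 = 1 + 3 = 4$)
$X{\left(O \right)} = \sqrt{2} \sqrt{O}$ ($X{\left(O \right)} = \sqrt{2 O} = \sqrt{2} \sqrt{O}$)
$X{\left(3 \right)} \left(-16 + x{\left(-1 \right)}\right) = \sqrt{2} \sqrt{3} \left(-16 + 4\right) = \sqrt{6} \left(-12\right) = - 12 \sqrt{6}$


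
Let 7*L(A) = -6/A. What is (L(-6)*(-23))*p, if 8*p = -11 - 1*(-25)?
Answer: -23/4 ≈ -5.7500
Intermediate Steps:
p = 7/4 (p = (-11 - 1*(-25))/8 = (-11 + 25)/8 = (⅛)*14 = 7/4 ≈ 1.7500)
L(A) = -6/(7*A) (L(A) = (-6/A)/7 = -6/(7*A))
(L(-6)*(-23))*p = (-6/7/(-6)*(-23))*(7/4) = (-6/7*(-⅙)*(-23))*(7/4) = ((⅐)*(-23))*(7/4) = -23/7*7/4 = -23/4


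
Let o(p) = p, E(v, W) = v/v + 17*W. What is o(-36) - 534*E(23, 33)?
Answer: -300144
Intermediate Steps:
E(v, W) = 1 + 17*W
o(-36) - 534*E(23, 33) = -36 - 534*(1 + 17*33) = -36 - 534*(1 + 561) = -36 - 534*562 = -36 - 300108 = -300144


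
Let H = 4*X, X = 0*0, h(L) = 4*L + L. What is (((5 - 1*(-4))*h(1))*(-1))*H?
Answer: 0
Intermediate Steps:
h(L) = 5*L
X = 0
H = 0 (H = 4*0 = 0)
(((5 - 1*(-4))*h(1))*(-1))*H = (((5 - 1*(-4))*(5*1))*(-1))*0 = (((5 + 4)*5)*(-1))*0 = ((9*5)*(-1))*0 = (45*(-1))*0 = -45*0 = 0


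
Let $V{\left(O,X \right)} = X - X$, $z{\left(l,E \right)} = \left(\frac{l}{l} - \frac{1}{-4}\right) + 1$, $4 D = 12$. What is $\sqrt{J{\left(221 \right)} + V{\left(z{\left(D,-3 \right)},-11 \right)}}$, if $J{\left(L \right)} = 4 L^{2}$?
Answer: $442$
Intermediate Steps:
$D = 3$ ($D = \frac{1}{4} \cdot 12 = 3$)
$z{\left(l,E \right)} = \frac{9}{4}$ ($z{\left(l,E \right)} = \left(1 - - \frac{1}{4}\right) + 1 = \left(1 + \frac{1}{4}\right) + 1 = \frac{5}{4} + 1 = \frac{9}{4}$)
$V{\left(O,X \right)} = 0$
$\sqrt{J{\left(221 \right)} + V{\left(z{\left(D,-3 \right)},-11 \right)}} = \sqrt{4 \cdot 221^{2} + 0} = \sqrt{4 \cdot 48841 + 0} = \sqrt{195364 + 0} = \sqrt{195364} = 442$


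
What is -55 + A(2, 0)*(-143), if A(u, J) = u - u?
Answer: -55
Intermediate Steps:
A(u, J) = 0
-55 + A(2, 0)*(-143) = -55 + 0*(-143) = -55 + 0 = -55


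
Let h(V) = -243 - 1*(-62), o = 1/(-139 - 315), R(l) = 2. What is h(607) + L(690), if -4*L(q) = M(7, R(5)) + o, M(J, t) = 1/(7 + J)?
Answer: -575273/3178 ≈ -181.02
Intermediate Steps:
o = -1/454 (o = 1/(-454) = -1/454 ≈ -0.0022026)
h(V) = -181 (h(V) = -243 + 62 = -181)
L(q) = -55/3178 (L(q) = -(1/(7 + 7) - 1/454)/4 = -(1/14 - 1/454)/4 = -¼*110/1589 = -55/3178)
h(607) + L(690) = -181 - 55/3178 = -575273/3178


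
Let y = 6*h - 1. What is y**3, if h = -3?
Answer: -6859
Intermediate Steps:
y = -19 (y = 6*(-3) - 1 = -18 - 1 = -19)
y**3 = (-19)**3 = -6859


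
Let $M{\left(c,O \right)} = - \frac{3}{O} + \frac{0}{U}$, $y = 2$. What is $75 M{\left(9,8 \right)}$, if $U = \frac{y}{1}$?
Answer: $- \frac{225}{8} \approx -28.125$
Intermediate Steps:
$U = 2$ ($U = \frac{2}{1} = 2 \cdot 1 = 2$)
$M{\left(c,O \right)} = - \frac{3}{O}$ ($M{\left(c,O \right)} = - \frac{3}{O} + \frac{0}{2} = - \frac{3}{O} + 0 \cdot \frac{1}{2} = - \frac{3}{O} + 0 = - \frac{3}{O}$)
$75 M{\left(9,8 \right)} = 75 \left(- \frac{3}{8}\right) = - \frac{225}{8}$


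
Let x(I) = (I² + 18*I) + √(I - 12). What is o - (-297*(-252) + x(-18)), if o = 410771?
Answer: 335927 - I*√30 ≈ 3.3593e+5 - 5.4772*I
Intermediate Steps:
x(I) = I² + √(-12 + I) + 18*I (x(I) = (I² + 18*I) + √(-12 + I) = I² + √(-12 + I) + 18*I)
o - (-297*(-252) + x(-18)) = 410771 - (-297*(-252) + ((-18)² + √(-12 - 18) + 18*(-18))) = 410771 - (74844 + (324 + √(-30) - 324)) = 410771 - (74844 + (324 + I*√30 - 324)) = 410771 - (74844 + I*√30) = 410771 + (-74844 - I*√30) = 335927 - I*√30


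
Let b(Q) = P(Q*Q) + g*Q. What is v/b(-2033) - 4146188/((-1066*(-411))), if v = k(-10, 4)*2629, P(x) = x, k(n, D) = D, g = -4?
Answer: -2860945580422/302396098641 ≈ -9.4609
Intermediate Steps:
v = 10516 (v = 4*2629 = 10516)
b(Q) = Q² - 4*Q (b(Q) = Q*Q - 4*Q = Q² - 4*Q)
v/b(-2033) - 4146188/((-1066*(-411))) = 10516/((-2033*(-4 - 2033))) - 4146188/((-1066*(-411))) = 10516/((-2033*(-2037))) - 4146188/438126 = 10516/4141221 - 4146188*1/438126 = 10516*(1/4141221) - 2073094/219063 = 10516/4141221 - 2073094/219063 = -2860945580422/302396098641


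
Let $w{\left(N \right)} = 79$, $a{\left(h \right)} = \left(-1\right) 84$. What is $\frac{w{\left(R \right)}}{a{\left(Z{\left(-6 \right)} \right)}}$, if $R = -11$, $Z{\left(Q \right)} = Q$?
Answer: $- \frac{79}{84} \approx -0.94048$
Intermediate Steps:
$a{\left(h \right)} = -84$
$\frac{w{\left(R \right)}}{a{\left(Z{\left(-6 \right)} \right)}} = \frac{79}{-84} = 79 \left(- \frac{1}{84}\right) = - \frac{79}{84}$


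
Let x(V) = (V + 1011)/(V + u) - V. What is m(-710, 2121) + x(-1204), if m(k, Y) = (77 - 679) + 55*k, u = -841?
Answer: -78625967/2045 ≈ -38448.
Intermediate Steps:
m(k, Y) = -602 + 55*k
x(V) = -V + (1011 + V)/(-841 + V) (x(V) = (V + 1011)/(V - 841) - V = (1011 + V)/(-841 + V) - V = -V + (1011 + V)/(-841 + V))
m(-710, 2121) + x(-1204) = (-602 + 55*(-710)) + (1011 - 1*(-1204)² + 842*(-1204))/(-841 - 1204) = (-602 - 39050) + (1011 - 1*1449616 - 1013768)/(-2045) = -39652 - (1011 - 1449616 - 1013768)/2045 = -39652 - 1/2045*(-2462373) = -39652 + 2462373/2045 = -78625967/2045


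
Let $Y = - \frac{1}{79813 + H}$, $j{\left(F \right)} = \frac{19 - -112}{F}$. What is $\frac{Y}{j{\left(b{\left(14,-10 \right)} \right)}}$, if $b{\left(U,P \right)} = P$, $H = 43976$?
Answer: $\frac{10}{16216359} \approx 6.1666 \cdot 10^{-7}$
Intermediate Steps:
$j{\left(F \right)} = \frac{131}{F}$ ($j{\left(F \right)} = \frac{19 + 112}{F} = \frac{131}{F}$)
$Y = - \frac{1}{123789}$ ($Y = - \frac{1}{79813 + 43976} = - \frac{1}{123789} \approx -8.0783 \cdot 10^{-6}$)
$\frac{Y}{j{\left(b{\left(14,-10 \right)} \right)}} = - \frac{1}{123789 \frac{131}{-10}} = - \frac{1}{123789 \cdot 131 \left(- \frac{1}{10}\right)} = - \frac{1}{123789 \left(- \frac{131}{10}\right)} = \left(- \frac{1}{123789}\right) \left(- \frac{10}{131}\right) = \frac{10}{16216359}$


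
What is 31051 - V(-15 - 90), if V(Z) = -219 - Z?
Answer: 31165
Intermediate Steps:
31051 - V(-15 - 90) = 31051 - (-219 - (-15 - 90)) = 31051 - (-219 - 1*(-105)) = 31051 - (-219 + 105) = 31051 - 1*(-114) = 31051 + 114 = 31165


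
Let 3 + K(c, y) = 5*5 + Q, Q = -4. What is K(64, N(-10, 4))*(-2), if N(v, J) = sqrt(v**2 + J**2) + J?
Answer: -36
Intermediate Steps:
N(v, J) = J + sqrt(J**2 + v**2) (N(v, J) = sqrt(J**2 + v**2) + J = J + sqrt(J**2 + v**2))
K(c, y) = 18 (K(c, y) = -3 + (5*5 - 4) = -3 + (25 - 4) = -3 + 21 = 18)
K(64, N(-10, 4))*(-2) = 18*(-2) = -36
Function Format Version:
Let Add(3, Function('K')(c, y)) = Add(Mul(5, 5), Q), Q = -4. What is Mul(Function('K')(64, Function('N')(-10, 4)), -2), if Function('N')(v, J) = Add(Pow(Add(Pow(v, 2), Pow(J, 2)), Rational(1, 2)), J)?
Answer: -36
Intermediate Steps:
Function('N')(v, J) = Add(J, Pow(Add(Pow(J, 2), Pow(v, 2)), Rational(1, 2))) (Function('N')(v, J) = Add(Pow(Add(Pow(J, 2), Pow(v, 2)), Rational(1, 2)), J) = Add(J, Pow(Add(Pow(J, 2), Pow(v, 2)), Rational(1, 2))))
Function('K')(c, y) = 18 (Function('K')(c, y) = Add(-3, Add(Mul(5, 5), -4)) = Add(-3, Add(25, -4)) = Add(-3, 21) = 18)
Mul(Function('K')(64, Function('N')(-10, 4)), -2) = Mul(18, -2) = -36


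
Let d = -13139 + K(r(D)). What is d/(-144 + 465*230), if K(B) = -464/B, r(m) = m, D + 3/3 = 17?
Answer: -6584/53403 ≈ -0.12329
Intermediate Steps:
D = 16 (D = -1 + 17 = 16)
d = -13168 (d = -13139 - 464/16 = -13139 - 464*1/16 = -13139 - 29 = -13168)
d/(-144 + 465*230) = -13168/(-144 + 465*230) = -13168/(-144 + 106950) = -13168/106806 = -13168*1/106806 = -6584/53403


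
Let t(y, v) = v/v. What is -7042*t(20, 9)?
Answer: -7042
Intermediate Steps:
t(y, v) = 1
-7042*t(20, 9) = -7042*1 = -7042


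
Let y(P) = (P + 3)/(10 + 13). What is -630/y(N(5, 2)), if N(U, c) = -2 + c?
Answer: -4830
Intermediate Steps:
y(P) = 3/23 + P/23 (y(P) = (3 + P)/23 = (3 + P)*(1/23) = 3/23 + P/23)
-630/y(N(5, 2)) = -630/(3/23 + (-2 + 2)/23) = -630/(3/23 + (1/23)*0) = -630/(3/23 + 0) = -630/3/23 = -630*23/3 = -4830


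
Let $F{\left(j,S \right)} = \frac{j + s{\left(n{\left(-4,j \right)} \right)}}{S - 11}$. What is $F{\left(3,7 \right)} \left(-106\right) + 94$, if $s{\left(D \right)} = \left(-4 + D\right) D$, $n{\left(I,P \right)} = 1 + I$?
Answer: $730$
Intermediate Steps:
$s{\left(D \right)} = D \left(-4 + D\right)$
$F{\left(j,S \right)} = \frac{21 + j}{-11 + S}$ ($F{\left(j,S \right)} = \frac{j + \left(1 - 4\right) \left(-4 + \left(1 - 4\right)\right)}{S - 11} = \frac{j - 3 \left(-4 - 3\right)}{-11 + S} = \frac{j - -21}{-11 + S} = \frac{j + 21}{-11 + S} = \frac{21 + j}{-11 + S}$)
$F{\left(3,7 \right)} \left(-106\right) + 94 = \frac{21 + 3}{-11 + 7} \left(-106\right) + 94 = \frac{1}{-4} \cdot 24 \left(-106\right) + 94 = \left(- \frac{1}{4}\right) 24 \left(-106\right) + 94 = \left(-6\right) \left(-106\right) + 94 = 636 + 94 = 730$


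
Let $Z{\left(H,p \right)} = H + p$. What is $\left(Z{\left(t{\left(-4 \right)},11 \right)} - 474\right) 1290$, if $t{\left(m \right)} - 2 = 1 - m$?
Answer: $-588240$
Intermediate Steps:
$t{\left(m \right)} = 3 - m$ ($t{\left(m \right)} = 2 - \left(-1 + m\right) = 3 - m$)
$\left(Z{\left(t{\left(-4 \right)},11 \right)} - 474\right) 1290 = \left(\left(\left(3 - -4\right) + 11\right) - 474\right) 1290 = \left(\left(\left(3 + 4\right) + 11\right) - 474\right) 1290 = \left(\left(7 + 11\right) - 474\right) 1290 = \left(18 - 474\right) 1290 = \left(-456\right) 1290 = -588240$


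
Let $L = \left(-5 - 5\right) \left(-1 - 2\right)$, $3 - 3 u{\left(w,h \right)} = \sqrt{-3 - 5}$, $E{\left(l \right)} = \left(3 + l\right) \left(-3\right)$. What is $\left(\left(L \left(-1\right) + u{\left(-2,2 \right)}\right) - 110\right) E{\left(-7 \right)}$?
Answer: $-1668 - 8 i \sqrt{2} \approx -1668.0 - 11.314 i$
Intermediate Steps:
$E{\left(l \right)} = -9 - 3 l$
$u{\left(w,h \right)} = 1 - \frac{2 i \sqrt{2}}{3}$ ($u{\left(w,h \right)} = 1 - \frac{\sqrt{-3 - 5}}{3} = 1 - \frac{\sqrt{-8}}{3} = 1 - \frac{2 i \sqrt{2}}{3}$)
$L = 30$ ($L = \left(-10\right) \left(-3\right) = 30$)
$\left(\left(L \left(-1\right) + u{\left(-2,2 \right)}\right) - 110\right) E{\left(-7 \right)} = \left(\left(30 \left(-1\right) + \left(1 - \frac{2 i \sqrt{2}}{3}\right)\right) - 110\right) \left(-9 - -21\right) = \left(\left(-30 + \left(1 - \frac{2 i \sqrt{2}}{3}\right)\right) - 110\right) \left(-9 + 21\right) = \left(\left(-29 - \frac{2 i \sqrt{2}}{3}\right) - 110\right) 12 = \left(-139 - \frac{2 i \sqrt{2}}{3}\right) 12 = -1668 - 8 i \sqrt{2}$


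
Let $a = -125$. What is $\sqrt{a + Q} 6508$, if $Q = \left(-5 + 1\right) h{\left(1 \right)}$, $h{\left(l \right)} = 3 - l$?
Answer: $6508 i \sqrt{133} \approx 75054.0 i$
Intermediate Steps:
$Q = -8$ ($Q = \left(-5 + 1\right) \left(3 - 1\right) = - 4 \left(3 - 1\right) = \left(-4\right) 2 = -8$)
$\sqrt{a + Q} 6508 = \sqrt{-125 - 8} \cdot 6508 = \sqrt{-133} \cdot 6508 = i \sqrt{133} \cdot 6508 = 6508 i \sqrt{133}$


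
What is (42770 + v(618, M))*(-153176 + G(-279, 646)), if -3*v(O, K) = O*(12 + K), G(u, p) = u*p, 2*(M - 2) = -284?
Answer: -23051300580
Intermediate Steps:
M = -140 (M = 2 + (½)*(-284) = 2 - 142 = -140)
G(u, p) = p*u
v(O, K) = -O*(12 + K)/3
(42770 + v(618, M))*(-153176 + G(-279, 646)) = (42770 - ⅓*618*(12 - 140))*(-153176 + 646*(-279)) = (42770 - ⅓*618*(-128))*(-153176 - 180234) = (42770 + 26368)*(-333410) = 69138*(-333410) = -23051300580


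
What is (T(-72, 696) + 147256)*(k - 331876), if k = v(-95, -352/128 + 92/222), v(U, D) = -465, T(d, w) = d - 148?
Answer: -48866091276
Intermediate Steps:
T(d, w) = -148 + d
k = -465
(T(-72, 696) + 147256)*(k - 331876) = ((-148 - 72) + 147256)*(-465 - 331876) = (-220 + 147256)*(-332341) = 147036*(-332341) = -48866091276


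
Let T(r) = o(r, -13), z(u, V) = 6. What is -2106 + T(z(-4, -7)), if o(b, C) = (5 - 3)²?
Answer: -2102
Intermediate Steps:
o(b, C) = 4 (o(b, C) = 2² = 4)
T(r) = 4
-2106 + T(z(-4, -7)) = -2106 + 4 = -2102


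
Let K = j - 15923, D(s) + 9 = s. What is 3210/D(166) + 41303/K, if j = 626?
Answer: 42618799/2401629 ≈ 17.746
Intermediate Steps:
D(s) = -9 + s
K = -15297 (K = 626 - 15923 = -15297)
3210/D(166) + 41303/K = 3210/(-9 + 166) + 41303/(-15297) = 3210/157 + 41303*(-1/15297) = 3210*(1/157) - 41303/15297 = 3210/157 - 41303/15297 = 42618799/2401629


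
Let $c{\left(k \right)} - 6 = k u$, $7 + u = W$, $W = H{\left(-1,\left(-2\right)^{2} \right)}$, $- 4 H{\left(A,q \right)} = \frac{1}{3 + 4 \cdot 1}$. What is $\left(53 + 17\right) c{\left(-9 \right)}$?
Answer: $\frac{9705}{2} \approx 4852.5$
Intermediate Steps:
$H{\left(A,q \right)} = - \frac{1}{28}$ ($H{\left(A,q \right)} = - \frac{1}{4 \left(3 + 4 \cdot 1\right)} = - \frac{1}{4 \left(3 + 4\right)} = - \frac{1}{4 \cdot 7} = \left(- \frac{1}{4}\right) \frac{1}{7} = - \frac{1}{28}$)
$W = - \frac{1}{28} \approx -0.035714$
$u = - \frac{197}{28}$ ($u = -7 - \frac{1}{28} = - \frac{197}{28} \approx -7.0357$)
$c{\left(k \right)} = 6 - \frac{197 k}{28}$ ($c{\left(k \right)} = 6 + k \left(- \frac{197}{28}\right) = 6 - \frac{197 k}{28}$)
$\left(53 + 17\right) c{\left(-9 \right)} = \left(53 + 17\right) \left(6 - - \frac{1773}{28}\right) = 70 \left(6 + \frac{1773}{28}\right) = 70 \cdot \frac{1941}{28} = \frac{9705}{2}$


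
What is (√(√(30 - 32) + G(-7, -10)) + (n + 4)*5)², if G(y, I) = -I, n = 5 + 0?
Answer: (45 + √(10 + I*√2))² ≈ 2320.3 + 21.49*I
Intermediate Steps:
n = 5
(√(√(30 - 32) + G(-7, -10)) + (n + 4)*5)² = (√(√(30 - 32) - 1*(-10)) + (5 + 4)*5)² = (√(√(-2) + 10) + 9*5)² = (√(I*√2 + 10) + 45)² = (√(10 + I*√2) + 45)² = (45 + √(10 + I*√2))²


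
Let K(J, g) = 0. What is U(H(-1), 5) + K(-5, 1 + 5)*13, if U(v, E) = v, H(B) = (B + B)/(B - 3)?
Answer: 1/2 ≈ 0.50000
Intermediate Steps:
H(B) = 2*B/(-3 + B) (H(B) = (2*B)/(-3 + B) = 2*B/(-3 + B))
U(H(-1), 5) + K(-5, 1 + 5)*13 = 2*(-1)/(-3 - 1) + 0*13 = 2*(-1)/(-4) + 0 = 2*(-1)*(-1/4) + 0 = 1/2 + 0 = 1/2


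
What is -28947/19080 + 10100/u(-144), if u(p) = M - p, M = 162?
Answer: 10213901/324360 ≈ 31.489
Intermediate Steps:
u(p) = 162 - p
-28947/19080 + 10100/u(-144) = -28947/19080 + 10100/(162 - 1*(-144)) = -28947*1/19080 + 10100/(162 + 144) = -9649/6360 + 10100/306 = -9649/6360 + 10100*(1/306) = -9649/6360 + 5050/153 = 10213901/324360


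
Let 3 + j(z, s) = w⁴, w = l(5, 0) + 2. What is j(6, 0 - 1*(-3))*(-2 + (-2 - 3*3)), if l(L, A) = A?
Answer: -169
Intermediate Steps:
w = 2 (w = 0 + 2 = 2)
j(z, s) = 13 (j(z, s) = -3 + 2⁴ = -3 + 16 = 13)
j(6, 0 - 1*(-3))*(-2 + (-2 - 3*3)) = 13*(-2 + (-2 - 3*3)) = 13*(-2 + (-2 - 9)) = 13*(-2 - 11) = 13*(-13) = -169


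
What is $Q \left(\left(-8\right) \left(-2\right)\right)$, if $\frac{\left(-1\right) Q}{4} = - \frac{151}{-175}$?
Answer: $- \frac{9664}{175} \approx -55.223$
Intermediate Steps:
$Q = - \frac{604}{175}$ ($Q = - 4 \left(- \frac{151}{-175}\right) = - 4 \left(\left(-151\right) \left(- \frac{1}{175}\right)\right) = \left(-4\right) \frac{151}{175} = - \frac{604}{175} \approx -3.4514$)
$Q \left(\left(-8\right) \left(-2\right)\right) = - \frac{604 \left(\left(-8\right) \left(-2\right)\right)}{175} = \left(- \frac{604}{175}\right) 16 = - \frac{9664}{175}$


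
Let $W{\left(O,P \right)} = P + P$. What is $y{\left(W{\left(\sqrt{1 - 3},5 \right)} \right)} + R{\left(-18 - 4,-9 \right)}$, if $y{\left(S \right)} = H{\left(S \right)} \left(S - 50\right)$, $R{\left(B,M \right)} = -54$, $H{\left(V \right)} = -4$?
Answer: $106$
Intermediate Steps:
$W{\left(O,P \right)} = 2 P$
$y{\left(S \right)} = 200 - 4 S$ ($y{\left(S \right)} = - 4 \left(S - 50\right) = - 4 \left(-50 + S\right) = 200 - 4 S$)
$y{\left(W{\left(\sqrt{1 - 3},5 \right)} \right)} + R{\left(-18 - 4,-9 \right)} = \left(200 - 4 \cdot 2 \cdot 5\right) - 54 = \left(200 - 40\right) - 54 = 160 - 54 = 106$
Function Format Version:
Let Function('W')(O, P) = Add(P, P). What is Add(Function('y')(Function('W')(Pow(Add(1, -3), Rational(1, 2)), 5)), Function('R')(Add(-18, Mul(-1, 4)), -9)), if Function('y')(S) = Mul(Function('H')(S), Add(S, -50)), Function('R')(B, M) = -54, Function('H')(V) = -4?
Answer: 106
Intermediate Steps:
Function('W')(O, P) = Mul(2, P)
Function('y')(S) = Add(200, Mul(-4, S)) (Function('y')(S) = Mul(-4, Add(S, -50)) = Mul(-4, Add(-50, S)) = Add(200, Mul(-4, S)))
Add(Function('y')(Function('W')(Pow(Add(1, -3), Rational(1, 2)), 5)), Function('R')(Add(-18, Mul(-1, 4)), -9)) = Add(Add(200, Mul(-4, Mul(2, 5))), -54) = Add(Add(200, Mul(-4, 10)), -54) = Add(Add(200, -40), -54) = Add(160, -54) = 106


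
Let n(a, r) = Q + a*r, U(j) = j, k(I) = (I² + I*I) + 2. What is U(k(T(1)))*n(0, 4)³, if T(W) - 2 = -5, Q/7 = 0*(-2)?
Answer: 0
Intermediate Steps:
Q = 0 (Q = 7*(0*(-2)) = 7*0 = 0)
T(W) = -3 (T(W) = 2 - 5 = -3)
k(I) = 2 + 2*I² (k(I) = (I² + I²) + 2 = 2*I² + 2 = 2 + 2*I²)
n(a, r) = a*r (n(a, r) = 0 + a*r = a*r)
U(k(T(1)))*n(0, 4)³ = (2 + 2*(-3)²)*(0*4)³ = (2 + 2*9)*0³ = (2 + 18)*0 = 20*0 = 0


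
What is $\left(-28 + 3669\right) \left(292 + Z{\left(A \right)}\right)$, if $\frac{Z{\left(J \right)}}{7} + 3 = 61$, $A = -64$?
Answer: $2541418$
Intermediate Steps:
$Z{\left(J \right)} = 406$ ($Z{\left(J \right)} = -21 + 7 \cdot 61 = -21 + 427 = 406$)
$\left(-28 + 3669\right) \left(292 + Z{\left(A \right)}\right) = \left(-28 + 3669\right) \left(292 + 406\right) = 3641 \cdot 698 = 2541418$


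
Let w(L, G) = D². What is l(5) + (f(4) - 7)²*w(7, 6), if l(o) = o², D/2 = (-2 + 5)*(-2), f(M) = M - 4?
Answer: 7081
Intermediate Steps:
f(M) = -4 + M
D = -12 (D = 2*((-2 + 5)*(-2)) = 2*(3*(-2)) = 2*(-6) = -12)
w(L, G) = 144 (w(L, G) = (-12)² = 144)
l(5) + (f(4) - 7)²*w(7, 6) = 5² + ((-4 + 4) - 7)²*144 = 25 + (0 - 7)²*144 = 25 + (-7)²*144 = 25 + 49*144 = 25 + 7056 = 7081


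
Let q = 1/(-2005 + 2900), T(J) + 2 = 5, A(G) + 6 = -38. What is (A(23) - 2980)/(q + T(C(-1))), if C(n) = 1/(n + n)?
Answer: -1353240/1343 ≈ -1007.6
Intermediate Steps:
C(n) = 1/(2*n)
A(G) = -44 (A(G) = -6 - 38 = -44)
T(J) = 3 (T(J) = -2 + 5 = 3)
q = 1/895 ≈ 0.0011173
(A(23) - 2980)/(q + T(C(-1))) = (-44 - 2980)/(1/895 + 3) = -3024/2686/895 = -3024*895/2686 = -1353240/1343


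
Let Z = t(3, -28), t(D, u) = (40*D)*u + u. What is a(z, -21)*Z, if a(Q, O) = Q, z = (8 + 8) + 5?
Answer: -71148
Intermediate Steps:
z = 21 (z = 16 + 5 = 21)
t(D, u) = u + 40*D*u (t(D, u) = 40*D*u + u = u + 40*D*u)
Z = -3388 (Z = -28*(1 + 40*3) = -28*(1 + 120) = -28*121 = -3388)
a(z, -21)*Z = 21*(-3388) = -71148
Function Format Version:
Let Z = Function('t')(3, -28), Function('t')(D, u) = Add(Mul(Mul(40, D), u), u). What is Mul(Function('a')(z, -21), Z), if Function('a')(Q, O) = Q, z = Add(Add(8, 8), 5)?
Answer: -71148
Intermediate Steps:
z = 21 (z = Add(16, 5) = 21)
Function('t')(D, u) = Add(u, Mul(40, D, u)) (Function('t')(D, u) = Add(Mul(40, D, u), u) = Add(u, Mul(40, D, u)))
Z = -3388 (Z = Mul(-28, Add(1, Mul(40, 3))) = Mul(-28, Add(1, 120)) = Mul(-28, 121) = -3388)
Mul(Function('a')(z, -21), Z) = Mul(21, -3388) = -71148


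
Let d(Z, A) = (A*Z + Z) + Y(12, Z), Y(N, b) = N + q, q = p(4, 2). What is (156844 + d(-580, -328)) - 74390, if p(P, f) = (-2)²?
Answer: 272130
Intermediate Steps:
p(P, f) = 4
q = 4
Y(N, b) = 4 + N (Y(N, b) = N + 4 = 4 + N)
d(Z, A) = 16 + Z + A*Z (d(Z, A) = (A*Z + Z) + (4 + 12) = (Z + A*Z) + 16 = 16 + Z + A*Z)
(156844 + d(-580, -328)) - 74390 = (156844 + (16 - 580 - 328*(-580))) - 74390 = (156844 + (16 - 580 + 190240)) - 74390 = (156844 + 189676) - 74390 = 346520 - 74390 = 272130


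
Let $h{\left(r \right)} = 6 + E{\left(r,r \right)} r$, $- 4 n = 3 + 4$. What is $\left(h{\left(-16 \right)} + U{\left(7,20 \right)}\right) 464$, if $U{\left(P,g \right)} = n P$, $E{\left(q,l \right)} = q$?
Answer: $115884$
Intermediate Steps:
$n = - \frac{7}{4}$ ($n = - \frac{3 + 4}{4} = \left(- \frac{1}{4}\right) 7 = - \frac{7}{4} \approx -1.75$)
$h{\left(r \right)} = 6 + r^{2}$ ($h{\left(r \right)} = 6 + r r = 6 + r^{2}$)
$U{\left(P,g \right)} = - \frac{7 P}{4}$
$\left(h{\left(-16 \right)} + U{\left(7,20 \right)}\right) 464 = \left(\left(6 + \left(-16\right)^{2}\right) - \frac{49}{4}\right) 464 = \left(\left(6 + 256\right) - \frac{49}{4}\right) 464 = \left(262 - \frac{49}{4}\right) 464 = \frac{999}{4} \cdot 464 = 115884$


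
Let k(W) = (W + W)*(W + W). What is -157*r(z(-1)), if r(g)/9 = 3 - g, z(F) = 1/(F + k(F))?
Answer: -3768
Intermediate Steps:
k(W) = 4*W² (k(W) = (2*W)*(2*W) = 4*W²)
z(F) = 1/(F + 4*F²)
r(g) = 27 - 9*g (r(g) = 9*(3 - g) = 27 - 9*g)
-157*r(z(-1)) = -157*(27 - 9/((-1)*(1 + 4*(-1)))) = -157*(27 - (-9)/(1 - 4)) = -157*(27 - (-9)/(-3)) = -157*(27 - (-9)*(-1)/3) = -157*(27 - 9*⅓) = -157*(27 - 3) = -157*24 = -3768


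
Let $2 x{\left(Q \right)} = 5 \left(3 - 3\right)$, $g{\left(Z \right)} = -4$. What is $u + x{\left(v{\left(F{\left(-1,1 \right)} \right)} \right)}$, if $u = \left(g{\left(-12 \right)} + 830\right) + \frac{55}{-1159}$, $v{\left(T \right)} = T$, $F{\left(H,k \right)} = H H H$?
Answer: $\frac{957279}{1159} \approx 825.95$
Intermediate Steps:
$F{\left(H,k \right)} = H^{3}$ ($F{\left(H,k \right)} = H^{2} H = H^{3}$)
$x{\left(Q \right)} = 0$ ($x{\left(Q \right)} = \frac{5 \left(3 - 3\right)}{2} = \frac{5 \cdot 0}{2} = \frac{1}{2} \cdot 0 = 0$)
$u = \frac{957279}{1159}$ ($u = \left(-4 + 830\right) + \frac{55}{-1159} = 826 + 55 \left(- \frac{1}{1159}\right) = 826 - \frac{55}{1159} = \frac{957279}{1159} \approx 825.95$)
$u + x{\left(v{\left(F{\left(-1,1 \right)} \right)} \right)} = \frac{957279}{1159} + 0 = \frac{957279}{1159}$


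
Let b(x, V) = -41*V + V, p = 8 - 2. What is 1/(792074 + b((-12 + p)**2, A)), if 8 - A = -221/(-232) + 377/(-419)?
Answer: 12151/9620628529 ≈ 1.2630e-6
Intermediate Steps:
A = 772529/97208 (A = 8 - (-221/(-232) + 377/(-419)) = 8 - (-221*(-1/232) + 377*(-1/419)) = 8 - (221/232 - 377/419) = 8 - 1*5135/97208 = 8 - 5135/97208 = 772529/97208 ≈ 7.9472)
p = 6
b(x, V) = -40*V
1/(792074 + b((-12 + p)**2, A)) = 1/(792074 - 40*772529/97208) = 1/(792074 - 3862645/12151) = 1/(9620628529/12151) = 12151/9620628529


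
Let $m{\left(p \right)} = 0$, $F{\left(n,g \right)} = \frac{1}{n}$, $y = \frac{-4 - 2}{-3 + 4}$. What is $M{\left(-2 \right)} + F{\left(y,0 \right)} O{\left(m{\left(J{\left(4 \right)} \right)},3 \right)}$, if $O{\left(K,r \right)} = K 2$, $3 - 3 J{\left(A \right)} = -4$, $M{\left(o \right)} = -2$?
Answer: $-2$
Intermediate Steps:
$J{\left(A \right)} = \frac{7}{3}$ ($J{\left(A \right)} = 1 - - \frac{4}{3} = 1 + \frac{4}{3} = \frac{7}{3}$)
$y = -6$ ($y = - \frac{6}{1} = \left(-6\right) 1 = -6$)
$O{\left(K,r \right)} = 2 K$
$M{\left(-2 \right)} + F{\left(y,0 \right)} O{\left(m{\left(J{\left(4 \right)} \right)},3 \right)} = -2 + \frac{2 \cdot 0}{-6} = -2 - 0 = -2 + 0 = -2$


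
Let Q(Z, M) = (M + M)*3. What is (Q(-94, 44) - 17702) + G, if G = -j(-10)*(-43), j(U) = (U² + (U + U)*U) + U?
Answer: -4968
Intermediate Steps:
Q(Z, M) = 6*M (Q(Z, M) = (2*M)*3 = 6*M)
j(U) = U + 3*U² (j(U) = (U² + (2*U)*U) + U = (U² + 2*U²) + U = 3*U² + U = U + 3*U²)
G = 12470 (G = -(-10*(1 + 3*(-10)))*(-43) = -(-10*(1 - 30))*(-43) = -(-10*(-29))*(-43) = -290*(-43) = -1*(-12470) = 12470)
(Q(-94, 44) - 17702) + G = (6*44 - 17702) + 12470 = (264 - 17702) + 12470 = -17438 + 12470 = -4968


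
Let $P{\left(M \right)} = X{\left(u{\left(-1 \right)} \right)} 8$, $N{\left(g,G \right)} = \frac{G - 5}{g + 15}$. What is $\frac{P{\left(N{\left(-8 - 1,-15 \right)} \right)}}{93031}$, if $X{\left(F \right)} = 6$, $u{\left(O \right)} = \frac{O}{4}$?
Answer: $\frac{48}{93031} \approx 0.00051596$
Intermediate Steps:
$u{\left(O \right)} = \frac{O}{4}$ ($u{\left(O \right)} = O \frac{1}{4} = \frac{O}{4}$)
$N{\left(g,G \right)} = \frac{-5 + G}{15 + g}$
$P{\left(M \right)} = 48$ ($P{\left(M \right)} = 6 \cdot 8 = 48$)
$\frac{P{\left(N{\left(-8 - 1,-15 \right)} \right)}}{93031} = \frac{48}{93031}$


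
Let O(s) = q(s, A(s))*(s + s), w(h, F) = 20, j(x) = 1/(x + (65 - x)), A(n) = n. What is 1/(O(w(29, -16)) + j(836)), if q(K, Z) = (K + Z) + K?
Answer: 65/156001 ≈ 0.00041666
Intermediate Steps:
j(x) = 1/65
q(K, Z) = Z + 2*K
O(s) = 6*s² (O(s) = (s + 2*s)*(s + s) = (3*s)*(2*s) = 6*s²)
1/(O(w(29, -16)) + j(836)) = 1/(6*20² + 1/65) = 1/(6*400 + 1/65) = 1/(2400 + 1/65) = 1/(156001/65) = 65/156001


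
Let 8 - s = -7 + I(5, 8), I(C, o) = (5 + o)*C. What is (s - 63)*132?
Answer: -14916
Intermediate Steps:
I(C, o) = C*(5 + o)
s = -50 (s = 8 - (-7 + 5*(5 + 8)) = 8 - (-7 + 5*13) = 8 - (-7 + 65) = 8 - 1*58 = 8 - 58 = -50)
(s - 63)*132 = (-50 - 63)*132 = -113*132 = -14916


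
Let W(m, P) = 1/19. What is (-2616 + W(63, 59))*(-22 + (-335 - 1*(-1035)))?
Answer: -33698634/19 ≈ -1.7736e+6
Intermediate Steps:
W(m, P) = 1/19
(-2616 + W(63, 59))*(-22 + (-335 - 1*(-1035))) = (-2616 + 1/19)*(-22 + (-335 - 1*(-1035))) = -49703*(-22 + (-335 + 1035))/19 = -49703*(-22 + 700)/19 = -49703/19*678 = -33698634/19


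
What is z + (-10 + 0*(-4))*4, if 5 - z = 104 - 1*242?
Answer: 103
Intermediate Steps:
z = 143 (z = 5 - (104 - 1*242) = 5 - (104 - 242) = 5 - 1*(-138) = 5 + 138 = 143)
z + (-10 + 0*(-4))*4 = 143 + (-10 + 0*(-4))*4 = 143 + (-10 + 0)*4 = 143 - 10*4 = 143 - 40 = 103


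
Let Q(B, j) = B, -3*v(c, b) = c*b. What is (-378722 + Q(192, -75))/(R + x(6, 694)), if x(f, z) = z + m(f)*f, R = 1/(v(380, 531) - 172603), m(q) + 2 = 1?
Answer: -90795341390/165025743 ≈ -550.19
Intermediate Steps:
v(c, b) = -b*c/3 (v(c, b) = -c*b/3 = -b*c/3)
m(q) = -1 (m(q) = -2 + 1 = -1)
R = -1/239863 (R = 1/(-⅓*531*380 - 172603) = 1/(-67260 - 172603) = 1/(-239863) = -1/239863 ≈ -4.1690e-6)
x(f, z) = z - f
(-378722 + Q(192, -75))/(R + x(6, 694)) = (-378722 + 192)/(-1/239863 + (694 - 1*6)) = -378530/(-1/239863 + (694 - 6)) = -378530/(-1/239863 + 688) = -378530/165025743/239863 = -378530*239863/165025743 = -90795341390/165025743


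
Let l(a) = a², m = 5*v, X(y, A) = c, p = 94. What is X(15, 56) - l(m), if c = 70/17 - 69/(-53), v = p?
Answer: -199026017/901 ≈ -2.2089e+5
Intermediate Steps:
v = 94
c = 4883/901 (c = 70*(1/17) - 69*(-1/53) = 70/17 + 69/53 = 4883/901 ≈ 5.4195)
X(y, A) = 4883/901
m = 470 (m = 5*94 = 470)
X(15, 56) - l(m) = 4883/901 - 1*470² = 4883/901 - 1*220900 = 4883/901 - 220900 = -199026017/901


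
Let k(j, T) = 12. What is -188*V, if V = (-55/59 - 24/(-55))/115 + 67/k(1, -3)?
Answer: -1174220599/1119525 ≈ -1048.9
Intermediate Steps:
V = 24983417/4478100 (V = (-55/59 - 24/(-55))/115 + 67/12 = (-55*1/59 - 24*(-1/55))*(1/115) + 67*(1/12) = (-55/59 + 24/55)*(1/115) + 67/12 = -1609/3245*1/115 + 67/12 = -1609/373175 + 67/12 = 24983417/4478100 ≈ 5.5790)
-188*V = -188*24983417/4478100 = -1174220599/1119525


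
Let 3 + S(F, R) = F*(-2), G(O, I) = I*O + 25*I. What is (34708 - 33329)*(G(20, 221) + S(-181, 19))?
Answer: 14209216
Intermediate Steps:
G(O, I) = 25*I + I*O
S(F, R) = -3 - 2*F (S(F, R) = -3 + F*(-2) = -3 - 2*F)
(34708 - 33329)*(G(20, 221) + S(-181, 19)) = (34708 - 33329)*(221*(25 + 20) + (-3 - 2*(-181))) = 1379*(221*45 + (-3 + 362)) = 1379*(9945 + 359) = 1379*10304 = 14209216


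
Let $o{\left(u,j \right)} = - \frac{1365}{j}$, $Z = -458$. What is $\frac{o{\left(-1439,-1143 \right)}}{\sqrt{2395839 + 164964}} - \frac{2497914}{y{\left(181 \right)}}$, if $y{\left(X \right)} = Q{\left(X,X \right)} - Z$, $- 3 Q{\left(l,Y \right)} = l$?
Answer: $- \frac{7493742}{1193} + \frac{65 \sqrt{2560803}}{139380849} \approx -6281.4$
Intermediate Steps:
$Q{\left(l,Y \right)} = - \frac{l}{3}$
$y{\left(X \right)} = 458 - \frac{X}{3}$ ($y{\left(X \right)} = - \frac{X}{3} - -458 = - \frac{X}{3} + 458 = 458 - \frac{X}{3}$)
$\frac{o{\left(-1439,-1143 \right)}}{\sqrt{2395839 + 164964}} - \frac{2497914}{y{\left(181 \right)}} = \frac{\left(-1365\right) \frac{1}{-1143}}{\sqrt{2395839 + 164964}} - \frac{2497914}{458 - \frac{181}{3}} = \frac{\left(-1365\right) \left(- \frac{1}{1143}\right)}{\sqrt{2560803}} - \frac{2497914}{458 - \frac{181}{3}} = \frac{455 \frac{\sqrt{2560803}}{2560803}}{381} - \frac{2497914}{\frac{1193}{3}} = \frac{65 \sqrt{2560803}}{139380849} - \frac{7493742}{1193} = - \frac{7493742}{1193} + \frac{65 \sqrt{2560803}}{139380849}$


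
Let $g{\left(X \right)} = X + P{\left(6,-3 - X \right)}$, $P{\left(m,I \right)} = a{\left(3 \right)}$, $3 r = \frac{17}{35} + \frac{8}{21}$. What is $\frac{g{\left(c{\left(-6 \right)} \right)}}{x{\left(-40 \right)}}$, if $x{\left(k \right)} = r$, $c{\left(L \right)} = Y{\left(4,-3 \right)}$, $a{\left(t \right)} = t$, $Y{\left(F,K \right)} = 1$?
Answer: $\frac{180}{13} \approx 13.846$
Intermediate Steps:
$r = \frac{13}{45}$ ($r = \frac{\frac{17}{35} + \frac{8}{21}}{3} = \frac{1}{3} \cdot \frac{13}{15} = \frac{13}{45} \approx 0.28889$)
$c{\left(L \right)} = 1$
$P{\left(m,I \right)} = 3$
$x{\left(k \right)} = \frac{13}{45}$
$g{\left(X \right)} = 3 + X$ ($g{\left(X \right)} = X + 3 = 3 + X$)
$\frac{g{\left(c{\left(-6 \right)} \right)}}{x{\left(-40 \right)}} = \frac{3 + 1}{\frac{13}{45}} = 4 \cdot \frac{45}{13} = \frac{180}{13}$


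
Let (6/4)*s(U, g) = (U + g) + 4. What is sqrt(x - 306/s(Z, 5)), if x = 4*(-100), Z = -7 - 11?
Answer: I*sqrt(349) ≈ 18.682*I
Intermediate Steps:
Z = -18
s(U, g) = 8/3 + 2*U/3 + 2*g/3 (s(U, g) = 2*((U + g) + 4)/3 = 2*(4 + U + g)/3 = 8/3 + 2*U/3 + 2*g/3)
x = -400
sqrt(x - 306/s(Z, 5)) = sqrt(-400 - 306/(8/3 + (2/3)*(-18) + (2/3)*5)) = sqrt(-400 - 306/(8/3 - 12 + 10/3)) = sqrt(-400 - 306/(-6)) = sqrt(-400 - 306*(-1/6)) = sqrt(-400 + 51) = sqrt(-349) = I*sqrt(349)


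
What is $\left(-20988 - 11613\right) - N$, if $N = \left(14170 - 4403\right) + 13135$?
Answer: $-55503$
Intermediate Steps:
$N = 22902$ ($N = 9767 + 13135 = 22902$)
$\left(-20988 - 11613\right) - N = \left(-20988 - 11613\right) - 22902 = -32601 - 22902 = -55503$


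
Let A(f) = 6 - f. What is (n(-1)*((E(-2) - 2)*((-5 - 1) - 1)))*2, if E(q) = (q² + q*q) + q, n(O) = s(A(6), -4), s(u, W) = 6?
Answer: -336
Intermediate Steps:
n(O) = 6
E(q) = q + 2*q² (E(q) = (q² + q²) + q = 2*q² + q = q + 2*q²)
(n(-1)*((E(-2) - 2)*((-5 - 1) - 1)))*2 = (6*((-2*(1 + 2*(-2)) - 2)*((-5 - 1) - 1)))*2 = (6*((-2*(1 - 4) - 2)*(-6 - 1)))*2 = (6*((-2*(-3) - 2)*(-7)))*2 = (6*((6 - 2)*(-7)))*2 = (6*(4*(-7)))*2 = (6*(-28))*2 = -168*2 = -336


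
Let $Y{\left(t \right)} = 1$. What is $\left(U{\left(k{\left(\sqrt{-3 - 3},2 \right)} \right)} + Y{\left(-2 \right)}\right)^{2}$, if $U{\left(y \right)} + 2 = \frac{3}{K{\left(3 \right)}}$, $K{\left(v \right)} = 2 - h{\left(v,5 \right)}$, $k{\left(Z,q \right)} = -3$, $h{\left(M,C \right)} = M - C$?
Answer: $\frac{1}{16} \approx 0.0625$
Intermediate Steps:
$K{\left(v \right)} = 7 - v$ ($K{\left(v \right)} = 2 - \left(v - 5\right) = 2 - \left(-5 + v\right) = 7 - v$)
$U{\left(y \right)} = - \frac{5}{4}$ ($U{\left(y \right)} = -2 + \frac{3}{7 - 3} = -2 + \frac{3}{4} = - \frac{5}{4}$)
$\left(U{\left(k{\left(\sqrt{-3 - 3},2 \right)} \right)} + Y{\left(-2 \right)}\right)^{2} = \left(- \frac{5}{4} + 1\right)^{2} = \left(- \frac{1}{4}\right)^{2} = \frac{1}{16}$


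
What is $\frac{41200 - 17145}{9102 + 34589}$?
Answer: $\frac{24055}{43691} \approx 0.55057$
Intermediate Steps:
$\frac{41200 - 17145}{9102 + 34589} = \frac{24055}{43691}$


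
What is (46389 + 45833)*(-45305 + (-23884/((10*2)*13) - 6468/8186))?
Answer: -85680042580372/20465 ≈ -4.1867e+9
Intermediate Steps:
(46389 + 45833)*(-45305 + (-23884/((10*2)*13) - 6468/8186)) = 92222*(-45305 + (-23884/(20*13) - 6468*1/8186)) = 92222*(-45305 + (-23884/260 - 3234/4093)) = 92222*(-45305 + (-23884*1/260 - 3234/4093)) = 92222*(-45305 + (-5971/65 - 3234/4093)) = 92222*(-45305 - 24649513/266045) = 92222*(-12077818238/266045) = -85680042580372/20465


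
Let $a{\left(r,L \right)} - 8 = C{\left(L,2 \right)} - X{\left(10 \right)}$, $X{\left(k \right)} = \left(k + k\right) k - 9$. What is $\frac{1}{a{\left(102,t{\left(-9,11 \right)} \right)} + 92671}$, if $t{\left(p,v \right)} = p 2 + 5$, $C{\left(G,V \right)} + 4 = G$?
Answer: $\frac{1}{92471} \approx 1.0814 \cdot 10^{-5}$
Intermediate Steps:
$C{\left(G,V \right)} = -4 + G$
$X{\left(k \right)} = -9 + 2 k^{2}$ ($X{\left(k \right)} = 2 k k - 9 = 2 k^{2} - 9 = -9 + 2 k^{2}$)
$t{\left(p,v \right)} = 5 + 2 p$ ($t{\left(p,v \right)} = 2 p + 5 = 5 + 2 p$)
$a{\left(r,L \right)} = -187 + L$ ($a{\left(r,L \right)} = 8 - \left(-5 + 200 - L\right) = 8 + \left(\left(-4 + L\right) - \left(-9 + 200\right)\right) = 8 + \left(\left(-4 + L\right) - 191\right) = 8 + \left(-195 + L\right) = -187 + L$)
$\frac{1}{a{\left(102,t{\left(-9,11 \right)} \right)} + 92671} = \frac{1}{\left(-187 + \left(5 + 2 \left(-9\right)\right)\right) + 92671} = \frac{1}{\left(-187 + \left(5 - 18\right)\right) + 92671} = \frac{1}{\left(-187 - 13\right) + 92671} = \frac{1}{-200 + 92671} = \frac{1}{92471}$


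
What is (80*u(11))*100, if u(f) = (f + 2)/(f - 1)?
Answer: 10400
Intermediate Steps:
u(f) = (2 + f)/(-1 + f)
(80*u(11))*100 = (80*((2 + 11)/(-1 + 11)))*100 = (80*(13/10))*100 = 104*100 = 10400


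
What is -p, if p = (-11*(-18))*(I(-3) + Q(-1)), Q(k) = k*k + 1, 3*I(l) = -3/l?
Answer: -462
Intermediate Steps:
I(l) = -1/l (I(l) = (-3/l)/3 = -1/l)
Q(k) = 1 + k**2 (Q(k) = k**2 + 1 = 1 + k**2)
p = 462 (p = (-11*(-18))*(-1/(-3) + (1 + (-1)**2)) = 198*(-1*(-1/3) + (1 + 1)) = 198*(1/3 + 2) = 198*(7/3) = 462)
-p = -1*462 = -462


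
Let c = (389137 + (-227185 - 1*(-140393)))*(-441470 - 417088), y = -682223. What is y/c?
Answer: 682223/259580718510 ≈ 2.6282e-6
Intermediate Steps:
c = -259580718510 (c = (389137 + (-227185 + 140393))*(-858558) = (389137 - 86792)*(-858558) = 302345*(-858558) = -259580718510)
y/c = -682223/(-259580718510) = -682223*(-1/259580718510) = 682223/259580718510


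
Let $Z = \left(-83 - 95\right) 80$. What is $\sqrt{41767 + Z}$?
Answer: $\sqrt{27527} \approx 165.91$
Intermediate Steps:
$Z = -14240$ ($Z = \left(-178\right) 80 = -14240$)
$\sqrt{41767 + Z} = \sqrt{41767 - 14240} = \sqrt{27527}$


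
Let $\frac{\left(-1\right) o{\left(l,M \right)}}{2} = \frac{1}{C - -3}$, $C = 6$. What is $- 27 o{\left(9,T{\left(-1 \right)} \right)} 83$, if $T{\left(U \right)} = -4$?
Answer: $498$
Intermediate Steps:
$o{\left(l,M \right)} = - \frac{2}{9}$ ($o{\left(l,M \right)} = - \frac{2}{6 - -3} = - \frac{2}{6 + 3} = - \frac{2}{9}$)
$- 27 o{\left(9,T{\left(-1 \right)} \right)} 83 = \left(-27\right) \left(- \frac{2}{9}\right) 83 = 6 \cdot 83 = 498$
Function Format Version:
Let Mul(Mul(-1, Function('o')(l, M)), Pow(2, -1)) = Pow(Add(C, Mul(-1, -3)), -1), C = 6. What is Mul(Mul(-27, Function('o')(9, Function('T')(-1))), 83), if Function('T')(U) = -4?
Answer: 498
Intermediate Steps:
Function('o')(l, M) = Rational(-2, 9) (Function('o')(l, M) = Mul(-2, Pow(Add(6, Mul(-1, -3)), -1)) = Mul(-2, Pow(Add(6, 3), -1)) = Mul(-2, Pow(9, -1)) = Mul(-2, Rational(1, 9)) = Rational(-2, 9))
Mul(Mul(-27, Function('o')(9, Function('T')(-1))), 83) = Mul(Mul(-27, Rational(-2, 9)), 83) = Mul(6, 83) = 498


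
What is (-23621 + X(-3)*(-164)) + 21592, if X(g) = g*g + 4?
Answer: -4161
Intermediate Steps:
X(g) = 4 + g² (X(g) = g² + 4 = 4 + g²)
(-23621 + X(-3)*(-164)) + 21592 = (-23621 + (4 + (-3)²)*(-164)) + 21592 = (-23621 + (4 + 9)*(-164)) + 21592 = (-23621 + 13*(-164)) + 21592 = (-23621 - 2132) + 21592 = -25753 + 21592 = -4161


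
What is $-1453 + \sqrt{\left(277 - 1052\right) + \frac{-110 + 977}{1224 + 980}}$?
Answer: $-1453 + \frac{i \sqrt{940685383}}{1102} \approx -1453.0 + 27.832 i$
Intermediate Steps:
$-1453 + \sqrt{\left(277 - 1052\right) + \frac{-110 + 977}{1224 + 980}} = -1453 + \sqrt{\left(277 - 1052\right) + \frac{867}{2204}} = -1453 + \sqrt{-775 + 867 \cdot \frac{1}{2204}} = -1453 + \sqrt{-775 + \frac{867}{2204}} = -1453 + \sqrt{- \frac{1707233}{2204}} = -1453 + \frac{i \sqrt{940685383}}{1102}$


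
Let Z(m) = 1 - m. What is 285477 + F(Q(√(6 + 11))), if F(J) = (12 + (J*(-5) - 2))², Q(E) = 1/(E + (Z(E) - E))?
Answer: 36554881/128 + 825*√17/128 ≈ 2.8561e+5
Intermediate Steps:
Q(E) = 1/(1 - E) (Q(E) = 1/(E + ((1 - E) - E)) = 1/(E + (1 - 2*E)) = 1/(1 - E))
F(J) = (10 - 5*J)² (F(J) = (12 + (-5*J - 2))² = (12 + (-2 - 5*J))² = (10 - 5*J)²)
285477 + F(Q(√(6 + 11))) = 285477 + 25*(-2 - 1/(-1 + √(6 + 11)))² = 285477 + 25*(-2 - 1/(-1 + √17))²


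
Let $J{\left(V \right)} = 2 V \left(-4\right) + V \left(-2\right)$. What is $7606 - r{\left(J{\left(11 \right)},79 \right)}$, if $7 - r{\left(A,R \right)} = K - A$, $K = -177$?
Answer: $7532$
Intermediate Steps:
$J{\left(V \right)} = - 10 V$ ($J{\left(V \right)} = - 8 V - 2 V = - 10 V$)
$r{\left(A,R \right)} = 184 + A$ ($r{\left(A,R \right)} = 7 - \left(-177 - A\right) = 7 + \left(177 + A\right) = 184 + A$)
$7606 - r{\left(J{\left(11 \right)},79 \right)} = 7606 - \left(184 - 110\right) = 7606 - 74 = 7532$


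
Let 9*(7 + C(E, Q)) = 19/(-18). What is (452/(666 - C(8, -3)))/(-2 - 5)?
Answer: -648/6755 ≈ -0.095929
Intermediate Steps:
C(E, Q) = -1153/162 (C(E, Q) = -7 + (19/(-18))/9 = -7 + (19*(-1/18))/9 = -7 + (⅑)*(-19/18) = -7 - 19/162 = -1153/162)
(452/(666 - C(8, -3)))/(-2 - 5) = (452/(666 - 1*(-1153/162)))/(-2 - 5) = (452/(666 + 1153/162))/(-7) = (452/(109045/162))*(-⅐) = (452*(162/109045))*(-⅐) = (648/965)*(-⅐) = -648/6755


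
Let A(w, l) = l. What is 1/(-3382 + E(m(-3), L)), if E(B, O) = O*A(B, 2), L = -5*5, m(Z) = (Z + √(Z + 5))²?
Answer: -1/3432 ≈ -0.00029138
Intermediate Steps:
m(Z) = (Z + √(5 + Z))²
L = -25
E(B, O) = 2*O (E(B, O) = O*2 = 2*O)
1/(-3382 + E(m(-3), L)) = 1/(-3382 + 2*(-25)) = 1/(-3382 - 50) = 1/(-3432) = -1/3432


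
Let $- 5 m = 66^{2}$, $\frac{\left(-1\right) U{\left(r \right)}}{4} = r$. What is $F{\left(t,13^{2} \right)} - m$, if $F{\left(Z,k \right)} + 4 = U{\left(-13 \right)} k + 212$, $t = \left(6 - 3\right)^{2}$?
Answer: $\frac{49336}{5} \approx 9867.2$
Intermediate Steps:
$U{\left(r \right)} = - 4 r$
$t = 9$ ($t = 3^{2} = 9$)
$m = - \frac{4356}{5}$ ($m = - \frac{66^{2}}{5} = \left(- \frac{1}{5}\right) 4356 = - \frac{4356}{5} \approx -871.2$)
$F{\left(Z,k \right)} = 208 + 52 k$ ($F{\left(Z,k \right)} = -4 + \left(\left(-4\right) \left(-13\right) k + 212\right) = -4 + \left(52 k + 212\right) = -4 + \left(212 + 52 k\right) = 208 + 52 k$)
$F{\left(t,13^{2} \right)} - m = \left(208 + 52 \cdot 13^{2}\right) - - \frac{4356}{5} = \left(208 + 52 \cdot 169\right) + \frac{4356}{5} = \left(208 + 8788\right) + \frac{4356}{5} = 8996 + \frac{4356}{5} = \frac{49336}{5}$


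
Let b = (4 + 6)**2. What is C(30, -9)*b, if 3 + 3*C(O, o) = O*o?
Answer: -9100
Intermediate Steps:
C(O, o) = -1 + O*o/3 (C(O, o) = -1 + (O*o)/3 = -1 + O*o/3)
b = 100 (b = 10**2 = 100)
C(30, -9)*b = (-1 + (1/3)*30*(-9))*100 = (-1 - 90)*100 = -91*100 = -9100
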